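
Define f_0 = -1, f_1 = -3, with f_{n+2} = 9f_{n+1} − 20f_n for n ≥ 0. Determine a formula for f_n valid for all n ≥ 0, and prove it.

Claim: f_n = 5^n − 2·4^n.

Base cases: f_0 = -1 and 5^0 − 2·4^0 = -1; f_1 = -3 and 5^1 − 2·4^1 = -3.
Assume f_j = 5^j − 2·4^j for all 0 ≤ j ≤ k, where k ≥ 1.
Then f_{k+1} = 9f_k − 20f_{k−1} = 9·(5^k − 2·4^k) − 20·(5^{k−1} − 2·4^{k−1}) = (9·5 − 20)5^{k−1} − 2·(9·4 − 20)4^{k−1} = 25·5^{k−1} − 32·4^{k−1} = 5^{k+1} − 2·4^{k+1}.
Hence f_n = 5^n − 2·4^n for every n ≥ 0, by strong induction.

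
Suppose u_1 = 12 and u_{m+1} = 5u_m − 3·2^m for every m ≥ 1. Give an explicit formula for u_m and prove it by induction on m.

Claim: u_m = 2·5^m + 2^m.

Base case: u_1 = 12, and 2·5^1 + 2^1 = 10 + 2 = 12.
Assume u_k = 2·5^k + 2^k for some k ≥ 1.
Then u_{k+1} = 5u_k − 3·2^k = 5·(2·5^k + 2^k) − 3·2^k = 2·5^{k+1} + 5·2^k − 3·2^k = 2·5^{k+1} + 2·2^k = 2·5^{k+1} + 2^{k+1}.
This completes the inductive step, so u_m = 2·5^m + 2^m for all m ≥ 1.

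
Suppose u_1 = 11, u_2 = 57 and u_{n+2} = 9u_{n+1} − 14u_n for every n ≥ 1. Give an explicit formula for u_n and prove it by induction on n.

Claim: u_n = 2·2^n + 7^n.

Base cases: u_1 = 11 and 2·2^1 + 7^1 = 11; u_2 = 57 and 2·2^2 + 7^2 = 57.
Assume u_j = 2·2^j + 7^j for all 1 ≤ j ≤ k, where k ≥ 2.
Then u_{k+1} = 9u_k − 14u_{k−1} = 9·(2·2^k + 7^k) − 14·(2·2^{k−1} + 7^{k−1}) = 2·(9·2 − 14)2^{k−1} + (9·7 − 14)7^{k−1} = 8·2^{k−1} + 49·7^{k−1} = 2·2^{k+1} + 7^{k+1}.
Hence u_n = 2·2^n + 7^n for every n ≥ 1, by strong induction.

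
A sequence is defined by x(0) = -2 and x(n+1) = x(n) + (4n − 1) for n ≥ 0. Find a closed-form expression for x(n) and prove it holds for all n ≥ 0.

Claim: x(n) = 2n^2 − 3n − 2.

Base case: x(0) = -2, and 2·0^2 − 3·0 − 2 = -2.
Assume x(k) = 2k^2 − 3k − 2.
Then x(k+1) = x(k) + (4k − 1) = (2k^2 − 3k − 2) + (4k − 1) = 2k^2 + k − 3,
and 2·(k+1)^2 − 3·(k+1) − 2 = 2k^2 + k − 3.
Hence x(n) = 2n^2 − 3n − 2 for every n ≥ 0, by induction.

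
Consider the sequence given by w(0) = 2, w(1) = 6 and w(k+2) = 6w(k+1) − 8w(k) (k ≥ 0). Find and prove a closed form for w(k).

Claim: w(k) = 2^k + 4^k.

Base cases: w(0) = 2 and 2^0 + 4^0 = 2; w(1) = 6 and 2^1 + 4^1 = 6.
Assume w(j) = 2^j + 4^j for all 0 ≤ j ≤ r, where r ≥ 1.
Then w(r+1) = 6w(r) − 8w(r−1) = 6·(2^r + 4^r) − 8·(2^{r−1} + 4^{r−1}) = (6·2 − 8)2^{r−1} + (6·4 − 8)4^{r−1} = 4·2^{r−1} + 16·4^{r−1} = 2^{r+1} + 4^{r+1}.
By strong induction, w(k) = 2^k + 4^k for all k ≥ 0.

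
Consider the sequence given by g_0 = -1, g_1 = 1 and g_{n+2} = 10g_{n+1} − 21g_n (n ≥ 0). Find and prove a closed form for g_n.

Claim: g_n = 7^n − 2·3^n.

Base cases: g_0 = -1 and 7^0 − 2·3^0 = -1; g_1 = 1 and 7^1 − 2·3^1 = 1.
Assume g_j = 7^j − 2·3^j for all 0 ≤ j ≤ k, where k ≥ 1.
Then g_{k+1} = 10g_k − 21g_{k−1} = 10·(7^k − 2·3^k) − 21·(7^{k−1} − 2·3^{k−1}) = (10·7 − 21)7^{k−1} − 2·(10·3 − 21)3^{k−1} = 49·7^{k−1} − 18·3^{k−1} = 7^{k+1} − 2·3^{k+1}.
This completes the inductive step, so g_n = 7^n − 2·3^n for all n ≥ 0.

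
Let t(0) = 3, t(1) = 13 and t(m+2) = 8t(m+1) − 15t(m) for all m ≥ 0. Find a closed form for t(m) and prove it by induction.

Claim: t(m) = 3^m + 2·5^m.

Base cases: t(0) = 3 and 3^0 + 2·5^0 = 3; t(1) = 13 and 3^1 + 2·5^1 = 13.
Assume t(j) = 3^j + 2·5^j for all 0 ≤ j ≤ k, where k ≥ 1.
Then t(k+1) = 8t(k) − 15t(k−1) = 8·(3^k + 2·5^k) − 15·(3^{k−1} + 2·5^{k−1}) = (8·3 − 15)3^{k−1} + 2·(8·5 − 15)5^{k−1} = 9·3^{k−1} + 50·5^{k−1} = 3^{k+1} + 2·5^{k+1}.
So the formula holds for k+1, and by strong induction t(m) = 3^m + 2·5^m for all m ≥ 0.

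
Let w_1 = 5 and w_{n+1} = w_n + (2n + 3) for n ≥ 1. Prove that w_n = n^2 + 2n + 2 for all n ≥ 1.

Base case: w_1 = 5, and 1^2 + 2·1 + 2 = 5.
Assume w_r = r^2 + 2r + 2.
Then w_{r+1} = w_r + (2r + 3) = (r^2 + 2r + 2) + (2r + 3) = r^2 + 4r + 5,
and (r+1)^2 + 2·(r+1) + 2 = r^2 + 4r + 5.
This completes the inductive step, so w_n = n^2 + 2n + 2 for all n ≥ 1.

w_n = n^2 + 2n + 2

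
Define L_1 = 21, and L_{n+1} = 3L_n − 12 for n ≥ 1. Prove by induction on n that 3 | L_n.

Base case: L_1 = 21 = 3·7, so 3 | L_1.
Assume 3 | L_k, so L_k = 3t for some integer t.
Then L_{k+1} = 3L_k − 12 = 3·(3t) − 12 = 3(3t − 4), so 3 | L_{k+1}.
Hence 3 | L_n for every n ≥ 1, by induction.

3 | L_n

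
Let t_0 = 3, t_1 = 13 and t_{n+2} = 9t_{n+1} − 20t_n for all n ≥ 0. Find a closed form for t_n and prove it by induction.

Claim: t_n = 5^n + 2·4^n.

Base cases: t_0 = 3 and 5^0 + 2·4^0 = 3; t_1 = 13 and 5^1 + 2·4^1 = 13.
Assume t_j = 5^j + 2·4^j for all 0 ≤ j ≤ r, where r ≥ 1.
Then t_{r+1} = 9t_r − 20t_{r−1} = 9·(5^r + 2·4^r) − 20·(5^{r−1} + 2·4^{r−1}) = (9·5 − 20)5^{r−1} + 2·(9·4 − 20)4^{r−1} = 25·5^{r−1} + 32·4^{r−1} = 5^{r+1} + 2·4^{r+1}.
Hence t_n = 5^n + 2·4^n for every n ≥ 0, by strong induction.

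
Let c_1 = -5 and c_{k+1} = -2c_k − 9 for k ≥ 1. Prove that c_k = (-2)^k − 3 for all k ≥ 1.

Base case: c_1 = -5, and (-2)^1 − 3 = -2 − 3 = -5.
Assume c_j = (-2)^j − 3 for some j ≥ 1.
Then c_{j+1} = -2c_j − 9 = -2·((-2)^j − 3) − 9 = -2·(-2)^j + 6 − 9 = (-2)^{j+1} − 3.
This completes the inductive step, so c_k = (-2)^k − 3 for all k ≥ 1.

c_k = (-2)^k − 3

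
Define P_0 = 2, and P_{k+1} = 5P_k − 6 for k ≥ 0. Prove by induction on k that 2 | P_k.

Base case: P_0 = 2 = 2·1, so 2 | P_0.
Assume 2 | P_r, so P_r = 2t for some integer t.
Then P_{r+1} = 5P_r − 6 = 5·(2t) − 6 = 2(5t − 3), so 2 | P_{r+1}.
So the property holds for r+1, and by induction 2 | P_k for all k ≥ 0.

2 | P_k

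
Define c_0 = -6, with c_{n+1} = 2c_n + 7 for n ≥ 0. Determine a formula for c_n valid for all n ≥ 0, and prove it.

Claim: c_n = 2^n − 7.

Base case: c_0 = -6, and 2^0 − 7 = 1 − 7 = -6.
Assume c_m = 2^m − 7 for some m ≥ 0.
Then c_{m+1} = 2c_m + 7 = 2·(2^m − 7) + 7 = 2^{m+1} − 14 + 7 = 2^{m+1} − 7.
This completes the inductive step, so c_n = 2^n − 7 for all n ≥ 0.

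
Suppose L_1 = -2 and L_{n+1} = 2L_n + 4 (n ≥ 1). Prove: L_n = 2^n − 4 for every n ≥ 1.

Base case: L_1 = -2, and 2^1 − 4 = 2 − 4 = -2.
Assume L_r = 2^r − 4 for some r ≥ 1.
Then L_{r+1} = 2L_r + 4 = 2·(2^r − 4) + 4 = 2^{r+1} − 8 + 4 = 2^{r+1} − 4.
So the formula holds for r+1, and by induction L_n = 2^n − 4 for all n ≥ 1.

L_n = 2^n − 4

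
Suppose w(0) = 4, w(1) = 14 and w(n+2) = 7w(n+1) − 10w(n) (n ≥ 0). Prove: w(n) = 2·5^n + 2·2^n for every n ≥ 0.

Base cases: w(0) = 4 and 2·5^0 + 2·2^0 = 4; w(1) = 14 and 2·5^1 + 2·2^1 = 14.
Assume w(j) = 2·5^j + 2·2^j for all 0 ≤ j ≤ k, where k ≥ 1.
Then w(k+1) = 7w(k) − 10w(k−1) = 7·(2·5^k + 2·2^k) − 10·(2·5^{k−1} + 2·2^{k−1}) = 2·(7·5 − 10)5^{k−1} + 2·(7·2 − 10)2^{k−1} = 50·5^{k−1} + 8·2^{k−1} = 2·5^{k+1} + 2·2^{k+1}.
By strong induction, w(n) = 2·5^n + 2·2^n for all n ≥ 0.

w(n) = 2·5^n + 2·2^n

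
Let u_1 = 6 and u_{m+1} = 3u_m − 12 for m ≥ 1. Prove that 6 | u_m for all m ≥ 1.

Base case: u_1 = 6 = 6·1, so 6 | u_1.
Assume 6 | u_k, so u_k = 6t for some integer t.
Then u_{k+1} = 3u_k − 12 = 3·(6t) − 12 = 6(3t − 2), so 6 | u_{k+1}.
So the property holds for k+1, and by induction 6 | u_m for all m ≥ 1.

6 | u_m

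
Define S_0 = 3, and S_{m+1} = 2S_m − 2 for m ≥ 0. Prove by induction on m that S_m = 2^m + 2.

Base case: S_0 = 3, and 2^0 + 2 = 1 + 2 = 3.
Assume S_k = 2^k + 2 for some k ≥ 0.
Then S_{k+1} = 2S_k − 2 = 2·(2^k + 2) − 2 = 2^{k+1} + 4 − 2 = 2^{k+1} + 2.
Hence S_m = 2^m + 2 for every m ≥ 0, by induction.

S_m = 2^m + 2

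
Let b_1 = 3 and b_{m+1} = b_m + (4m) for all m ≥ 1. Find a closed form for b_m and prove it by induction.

Claim: b_m = 2m^2 − 2m + 3.

Base case: b_1 = 3, and 2·1^2 − 2·1 + 3 = 3.
Assume b_k = 2k^2 − 2k + 3.
Then b_{k+1} = b_k + (4k) = (2k^2 − 2k + 3) + (4k) = 2k^2 + 2k + 3,
and 2·(k+1)^2 − 2·(k+1) + 3 = 2k^2 + 2k + 3.
This completes the inductive step, so b_m = 2m^2 − 2m + 3 for all m ≥ 1.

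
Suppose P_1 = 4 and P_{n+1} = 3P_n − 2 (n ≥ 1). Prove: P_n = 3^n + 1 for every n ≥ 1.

Base case: P_1 = 4, and 3^1 + 1 = 3 + 1 = 4.
Assume P_r = 3^r + 1 for some r ≥ 1.
Then P_{r+1} = 3P_r − 2 = 3·(3^r + 1) − 2 = 3^{r+1} + 3 − 2 = 3^{r+1} + 1.
By induction, P_n = 3^n + 1 for all n ≥ 1.

P_n = 3^n + 1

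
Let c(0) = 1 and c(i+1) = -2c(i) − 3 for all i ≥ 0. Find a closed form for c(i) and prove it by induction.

Claim: c(i) = 2·(-2)^i − 1.

Base case: c(0) = 1, and 2·(-2)^0 − 1 = 2 − 1 = 1.
Assume c(r) = 2·(-2)^r − 1 for some r ≥ 0.
Then c(r+1) = -2c(r) − 3 = -2·(2·(-2)^r − 1) − 3 = -4·(-2)^r + 2 − 3 = 2·(-2)^{r+1} − 1.
By induction, c(i) = 2·(-2)^i − 1 for all i ≥ 0.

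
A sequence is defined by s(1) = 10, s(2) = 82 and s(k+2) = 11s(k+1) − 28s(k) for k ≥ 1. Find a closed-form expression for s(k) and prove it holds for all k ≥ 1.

Claim: s(k) = 2·7^k − 4^k.

Base cases: s(1) = 10 and 2·7^1 − 4^1 = 10; s(2) = 82 and 2·7^2 − 4^2 = 82.
Assume s(j) = 2·7^j − 4^j for all 1 ≤ j ≤ r, where r ≥ 2.
Then s(r+1) = 11s(r) − 28s(r−1) = 11·(2·7^r − 4^r) − 28·(2·7^{r−1} − 4^{r−1}) = 2·(11·7 − 28)7^{r−1} − (11·4 − 28)4^{r−1} = 98·7^{r−1} − 16·4^{r−1} = 2·7^{r+1} − 4^{r+1}.
Hence s(k) = 2·7^k − 4^k for every k ≥ 1, by strong induction.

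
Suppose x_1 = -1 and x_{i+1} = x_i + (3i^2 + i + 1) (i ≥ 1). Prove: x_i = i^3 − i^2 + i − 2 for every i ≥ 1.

Base case: x_1 = -1, and 1^3 − 1^2 + 1 − 2 = -1.
Assume x_r = r^3 − r^2 + r − 2.
Then x_{r+1} = x_r + (3r^2 + r + 1) = (r^3 − r^2 + r − 2) + (3r^2 + r + 1) = r^3 + 2r^2 + 2r − 1,
and (r+1)^3 − (r+1)^2 + (r+1) − 2 = r^3 + 2r^2 + 2r − 1.
By induction, x_i = i^3 − i^2 + i − 2 for all i ≥ 1.

x_i = i^3 − i^2 + i − 2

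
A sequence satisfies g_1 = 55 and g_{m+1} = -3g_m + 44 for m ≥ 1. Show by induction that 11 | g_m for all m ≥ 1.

Base case: g_1 = 55 = 11·5, so 11 | g_1.
Assume 11 | g_r, so g_r = 11t for some integer t.
Then g_{r+1} = -3g_r + 44 = -3·(11t) + 44 = 11(-3t + 4), so 11 | g_{r+1}.
This completes the inductive step, so 11 | g_m for all m ≥ 1.

11 | g_m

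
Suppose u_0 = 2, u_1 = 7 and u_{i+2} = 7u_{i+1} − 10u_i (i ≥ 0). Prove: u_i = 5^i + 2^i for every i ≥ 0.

Base cases: u_0 = 2 and 5^0 + 2^0 = 2; u_1 = 7 and 5^1 + 2^1 = 7.
Assume u_j = 5^j + 2^j for all 0 ≤ j ≤ m, where m ≥ 1.
Then u_{m+1} = 7u_m − 10u_{m−1} = 7·(5^m + 2^m) − 10·(5^{m−1} + 2^{m−1}) = (7·5 − 10)5^{m−1} + (7·2 − 10)2^{m−1} = 25·5^{m−1} + 4·2^{m−1} = 5^{m+1} + 2^{m+1}.
By strong induction, u_i = 5^i + 2^i for all i ≥ 0.

u_i = 5^i + 2^i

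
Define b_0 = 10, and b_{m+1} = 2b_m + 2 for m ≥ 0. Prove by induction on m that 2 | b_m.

Base case: b_0 = 10 = 2·5, so 2 | b_0.
Assume 2 | b_r, so b_r = 2t for some integer t.
Then b_{r+1} = 2b_r + 2 = 2·(2t) + 2 = 2(2t + 1), so 2 | b_{r+1}.
This completes the inductive step, so 2 | b_m for all m ≥ 0.

2 | b_m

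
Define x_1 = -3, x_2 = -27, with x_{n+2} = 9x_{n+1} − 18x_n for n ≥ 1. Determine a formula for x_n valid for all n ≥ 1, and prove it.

Claim: x_n = 3^n − 6^n.

Base cases: x_1 = -3 and 3^1 − 6^1 = -3; x_2 = -27 and 3^2 − 6^2 = -27.
Assume x_i = 3^i − 6^i for all 1 ≤ i ≤ j, where j ≥ 2.
Then x_{j+1} = 9x_j − 18x_{j−1} = 9·(3^j − 6^j) − 18·(3^{j−1} − 6^{j−1}) = (9·3 − 18)3^{j−1} − (9·6 − 18)6^{j−1} = 9·3^{j−1} − 36·6^{j−1} = 3^{j+1} − 6^{j+1}.
Hence x_n = 3^n − 6^n for every n ≥ 1, by strong induction.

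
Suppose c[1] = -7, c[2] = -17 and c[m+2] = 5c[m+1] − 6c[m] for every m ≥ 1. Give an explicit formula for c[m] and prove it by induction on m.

Claim: c[m] = -3^m − 2·2^m.

Base cases: c[1] = -7 and -3^1 − 2·2^1 = -7; c[2] = -17 and -3^2 − 2·2^2 = -17.
Assume c[j] = -3^j − 2·2^j for all 1 ≤ j ≤ k, where k ≥ 2.
Then c[k+1] = 5c[k] − 6c[k−1] = 5·(-3^k − 2·2^k) − 6·(-3^{k−1} − 2·2^{k−1}) = -(5·3 − 6)3^{k−1} − 2·(5·2 − 6)2^{k−1} = -9·3^{k−1} − 8·2^{k−1} = -3^{k+1} − 2·2^{k+1}.
This completes the inductive step, so c[m] = -3^m − 2·2^m for all m ≥ 1.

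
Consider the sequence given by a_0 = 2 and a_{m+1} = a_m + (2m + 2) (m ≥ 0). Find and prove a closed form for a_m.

Claim: a_m = m^2 + m + 2.

Base case: a_0 = 2, and 0^2 + 0 + 2 = 2.
Assume a_j = j^2 + j + 2.
Then a_{j+1} = a_j + (2j + 2) = (j^2 + j + 2) + (2j + 2) = j^2 + 3j + 4,
and (j+1)^2 + (j+1) + 2 = j^2 + 3j + 4.
Hence a_m = m^2 + m + 2 for every m ≥ 0, by induction.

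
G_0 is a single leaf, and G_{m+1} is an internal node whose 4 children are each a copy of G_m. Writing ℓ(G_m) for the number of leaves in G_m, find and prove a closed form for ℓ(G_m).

Claim: ℓ(G_m) = 4^m.

Base case: ℓ(G_0) = 1, and 4^0 = 1.
Assume ℓ(G_k) = 4^k.
Then ℓ(G_{k+1}) = 4·ℓ(G_k) = 4·4^k = 4^{k+1}.
This completes the inductive step, so ℓ(G_m) = 4^m for all m ≥ 0.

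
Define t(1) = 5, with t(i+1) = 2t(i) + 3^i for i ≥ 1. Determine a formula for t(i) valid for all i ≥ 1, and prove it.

Claim: t(i) = 2^i + 3^i.

Base case: t(1) = 5, and 2^1 + 3^1 = 2 + 3 = 5.
Assume t(k) = 2^k + 3^k for some k ≥ 1.
Then t(k+1) = 2t(k) + 3^k = 2·(2^k + 3^k) + 3^k = 2^{k+1} + 2·3^k + 3^k = 2^{k+1} + 3·3^k = 2^{k+1} + 3^{k+1}.
Hence t(i) = 2^i + 3^i for every i ≥ 1, by induction.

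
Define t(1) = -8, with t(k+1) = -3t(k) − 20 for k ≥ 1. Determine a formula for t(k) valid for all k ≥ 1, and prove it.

Claim: t(k) = (-3)^k − 5.

Base case: t(1) = -8, and (-3)^1 − 5 = -3 − 5 = -8.
Assume t(r) = (-3)^r − 5 for some r ≥ 1.
Then t(r+1) = -3t(r) − 20 = -3·((-3)^r − 5) − 20 = -3·(-3)^r + 15 − 20 = (-3)^{r+1} − 5.
Hence t(k) = (-3)^k − 5 for every k ≥ 1, by induction.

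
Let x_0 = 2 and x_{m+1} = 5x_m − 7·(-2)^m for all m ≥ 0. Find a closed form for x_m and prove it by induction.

Claim: x_m = 5^m + (-2)^m.

Base case: x_0 = 2, and 5^0 + (-2)^0 = 1 + 1 = 2.
Assume x_k = 5^k + (-2)^k for some k ≥ 0.
Then x_{k+1} = 5x_k − 7·(-2)^k = 5·(5^k + (-2)^k) − 7·(-2)^k = 5^{k+1} + 5·(-2)^k − 7·(-2)^k = 5^{k+1} − 2·(-2)^k = 5^{k+1} + (-2)^{k+1}.
So the formula holds for k+1, and by induction x_m = 5^m + (-2)^m for all m ≥ 0.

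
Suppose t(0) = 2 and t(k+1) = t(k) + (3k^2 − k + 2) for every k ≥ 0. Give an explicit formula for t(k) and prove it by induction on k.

Claim: t(k) = k^3 − 2k^2 + 3k + 2.

Base case: t(0) = 2, and 0^3 − 2·0^2 + 3·0 + 2 = 2.
Assume t(r) = r^3 − 2r^2 + 3r + 2.
Then t(r+1) = t(r) + (3r^2 − r + 2) = (r^3 − 2r^2 + 3r + 2) + (3r^2 − r + 2) = r^3 + r^2 + 2r + 4,
and (r+1)^3 − 2·(r+1)^2 + 3·(r+1) + 2 = r^3 + r^2 + 2r + 4.
Hence t(k) = k^3 − 2k^2 + 3k + 2 for every k ≥ 0, by induction.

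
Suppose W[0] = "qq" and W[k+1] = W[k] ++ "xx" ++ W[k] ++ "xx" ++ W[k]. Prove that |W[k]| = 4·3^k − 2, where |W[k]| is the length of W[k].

Base case: |W[0]| = 2, and 4·3^0 − 2 = 2.
Assume |W[r]| = 4·3^r − 2.
Then |W[r+1]| = 3|W[r]| + 4 = 3(4·3^r − 2) + 4 = 4·3^{r+1} − 6 + 4 = 4·3^{r+1} − 2.
Hence |W[k]| = 4·3^k − 2 for every k ≥ 0, by induction.

|W[k]| = 4·3^k − 2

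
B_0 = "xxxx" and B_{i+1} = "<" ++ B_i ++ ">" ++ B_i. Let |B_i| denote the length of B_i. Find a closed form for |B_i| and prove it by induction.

Claim: |B_i| = 6·2^i − 2.

Base case: |B_0| = 4, and 6·2^0 − 2 = 4.
Assume |B_m| = 6·2^m − 2.
Then |B_{m+1}| = 1 + |B_m| + 1 + |B_m| = 2|B_m| + 2 = 2(6·2^m − 2) + 2 = 6·2^{m+1} − 4 + 2 = 6·2^{m+1} − 2.
This completes the inductive step, so |B_i| = 6·2^i − 2 for all i ≥ 0.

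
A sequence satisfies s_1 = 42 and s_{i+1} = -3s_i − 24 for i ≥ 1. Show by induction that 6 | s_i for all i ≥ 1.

Base case: s_1 = 42 = 6·7, so 6 | s_1.
Assume 6 | s_m, so s_m = 6t for some integer t.
Then s_{m+1} = -3s_m − 24 = -3·(6t) − 24 = 6(-3t − 4), so 6 | s_{m+1}.
Hence 6 | s_i for every i ≥ 1, by induction.

6 | s_i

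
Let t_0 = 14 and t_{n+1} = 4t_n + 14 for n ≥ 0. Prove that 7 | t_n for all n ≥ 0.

Base case: t_0 = 14 = 7·2, so 7 | t_0.
Assume 7 | t_j, so t_j = 7s for some integer s.
Then t_{j+1} = 4t_j + 14 = 4·(7s) + 14 = 7(4s + 2), so 7 | t_{j+1}.
So the property holds for j+1, and by induction 7 | t_n for all n ≥ 0.

7 | t_n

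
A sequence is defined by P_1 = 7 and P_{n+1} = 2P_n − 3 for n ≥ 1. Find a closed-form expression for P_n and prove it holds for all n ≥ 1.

Claim: P_n = 2^{n+1} + 3.

Base case: P_1 = 7, and 2^{1+1} + 3 = 4 + 3 = 7.
Assume P_j = 2^{j+1} + 3 for some j ≥ 1.
Then P_{j+1} = 2P_j − 3 = 2·(2^{j+1} + 3) − 3 = 2^{j+2} + 6 − 3 = 2^{j+2} + 3.
So the formula holds for j+1, and by induction P_n = 2^{n+1} + 3 for all n ≥ 1.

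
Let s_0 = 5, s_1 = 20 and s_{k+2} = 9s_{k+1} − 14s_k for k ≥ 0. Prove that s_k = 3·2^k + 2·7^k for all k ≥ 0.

Base cases: s_0 = 5 and 3·2^0 + 2·7^0 = 5; s_1 = 20 and 3·2^1 + 2·7^1 = 20.
Assume s_i = 3·2^i + 2·7^i for all 0 ≤ i ≤ j, where j ≥ 1.
Then s_{j+1} = 9s_j − 14s_{j−1} = 9·(3·2^j + 2·7^j) − 14·(3·2^{j−1} + 2·7^{j−1}) = 3·(9·2 − 14)2^{j−1} + 2·(9·7 − 14)7^{j−1} = 12·2^{j−1} + 98·7^{j−1} = 3·2^{j+1} + 2·7^{j+1}.
Hence s_k = 3·2^k + 2·7^k for every k ≥ 0, by strong induction.

s_k = 3·2^k + 2·7^k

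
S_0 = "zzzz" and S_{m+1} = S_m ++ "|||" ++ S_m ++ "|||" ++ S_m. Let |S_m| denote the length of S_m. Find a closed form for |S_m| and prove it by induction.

Claim: |S_m| = 7·3^m − 3.

Base case: |S_0| = 4, and 7·3^0 − 3 = 4.
Assume |S_j| = 7·3^j − 3.
Then |S_{j+1}| = 3|S_j| + 6 = 3(7·3^j − 3) + 6 = 7·3^{j+1} − 9 + 6 = 7·3^{j+1} − 3.
By induction, |S_m| = 7·3^m − 3 for all m ≥ 0.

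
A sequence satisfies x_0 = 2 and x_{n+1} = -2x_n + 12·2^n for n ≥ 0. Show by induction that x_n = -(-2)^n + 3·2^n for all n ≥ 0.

Base case: x_0 = 2, and -(-2)^0 + 3·2^0 = -1 + 3 = 2.
Assume x_r = -(-2)^r + 3·2^r for some r ≥ 0.
Then x_{r+1} = -2x_r + 12·2^r = -2·(-(-2)^r + 3·2^r) + 12·2^r = -(-2)^{r+1} − 6·2^r + 12·2^r = -(-2)^{r+1} + 6·2^r = -(-2)^{r+1} + 3·2^{r+1}.
Hence x_n = -(-2)^n + 3·2^n for every n ≥ 0, by induction.

x_n = -(-2)^n + 3·2^n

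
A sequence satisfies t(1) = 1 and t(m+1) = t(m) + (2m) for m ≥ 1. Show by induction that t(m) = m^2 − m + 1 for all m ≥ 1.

Base case: t(1) = 1, and 1^2 − 1 + 1 = 1.
Assume t(k) = k^2 − k + 1.
Then t(k+1) = t(k) + (2k) = (k^2 − k + 1) + (2k) = k^2 + k + 1,
and (k+1)^2 − (k+1) + 1 = k^2 + k + 1.
Hence t(m) = m^2 − m + 1 for every m ≥ 1, by induction.

t(m) = m^2 − m + 1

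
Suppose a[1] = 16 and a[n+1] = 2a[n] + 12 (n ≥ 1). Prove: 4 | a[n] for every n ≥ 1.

Base case: a[1] = 16 = 4·4, so 4 | a[1].
Assume 4 | a[k], so a[k] = 4t for some integer t.
Then a[k+1] = 2a[k] + 12 = 2·(4t) + 12 = 4(2t + 3), so 4 | a[k+1].
So the property holds for k+1, and by induction 4 | a[n] for all n ≥ 1.

4 | a[n]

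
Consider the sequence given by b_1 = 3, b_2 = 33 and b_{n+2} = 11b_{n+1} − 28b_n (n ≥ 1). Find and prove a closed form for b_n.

Claim: b_n = 7^n − 4^n.

Base cases: b_1 = 3 and 7^1 − 4^1 = 3; b_2 = 33 and 7^2 − 4^2 = 33.
Assume b_j = 7^j − 4^j for all 1 ≤ j ≤ k, where k ≥ 2.
Then b_{k+1} = 11b_k − 28b_{k−1} = 11·(7^k − 4^k) − 28·(7^{k−1} − 4^{k−1}) = (11·7 − 28)7^{k−1} − (11·4 − 28)4^{k−1} = 49·7^{k−1} − 16·4^{k−1} = 7^{k+1} − 4^{k+1}.
So the formula holds for k+1, and by strong induction b_n = 7^n − 4^n for all n ≥ 1.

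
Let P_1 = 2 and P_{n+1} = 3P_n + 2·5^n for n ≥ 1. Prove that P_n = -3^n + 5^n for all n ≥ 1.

Base case: P_1 = 2, and -3^1 + 5^1 = -3 + 5 = 2.
Assume P_k = -3^k + 5^k for some k ≥ 1.
Then P_{k+1} = 3P_k + 2·5^k = 3·(-3^k + 5^k) + 2·5^k = -3^{k+1} + 3·5^k + 2·5^k = -3^{k+1} + 5·5^k = -3^{k+1} + 5^{k+1}.
By induction, P_n = -3^n + 5^n for all n ≥ 1.

P_n = -3^n + 5^n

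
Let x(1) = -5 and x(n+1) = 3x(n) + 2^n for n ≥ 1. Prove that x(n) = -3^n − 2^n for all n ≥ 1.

Base case: x(1) = -5, and -3^1 − 2^1 = -3 − 2 = -5.
Assume x(j) = -3^j − 2^j for some j ≥ 1.
Then x(j+1) = 3x(j) + 2^j = 3·(-3^j − 2^j) + 2^j = -3^{j+1} − 3·2^j + 2^j = -3^{j+1} − 2·2^j = -3^{j+1} − 2^{j+1}.
This completes the inductive step, so x(n) = -3^n − 2^n for all n ≥ 1.

x(n) = -3^n − 2^n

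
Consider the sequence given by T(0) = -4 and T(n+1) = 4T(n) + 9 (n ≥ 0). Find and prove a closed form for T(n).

Claim: T(n) = -4^n − 3.

Base case: T(0) = -4, and -4^0 − 3 = -1 − 3 = -4.
Assume T(r) = -4^r − 3 for some r ≥ 0.
Then T(r+1) = 4T(r) + 9 = 4·(-4^r − 3) + 9 = -4^{r+1} − 12 + 9 = -4^{r+1} − 3.
This completes the inductive step, so T(n) = -4^n − 3 for all n ≥ 0.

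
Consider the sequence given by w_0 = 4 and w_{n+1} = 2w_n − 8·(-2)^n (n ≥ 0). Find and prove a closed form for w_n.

Claim: w_n = 2·2^n + 2·(-2)^n.

Base case: w_0 = 4, and 2·2^0 + 2·(-2)^0 = 2 + 2 = 4.
Assume w_k = 2·2^k + 2·(-2)^k for some k ≥ 0.
Then w_{k+1} = 2w_k − 8·(-2)^k = 2·(2·2^k + 2·(-2)^k) − 8·(-2)^k = 2·2^{k+1} + 4·(-2)^k − 8·(-2)^k = 2·2^{k+1} − 4·(-2)^k = 2·2^{k+1} + 2·(-2)^{k+1}.
Hence w_n = 2·2^n + 2·(-2)^n for every n ≥ 0, by induction.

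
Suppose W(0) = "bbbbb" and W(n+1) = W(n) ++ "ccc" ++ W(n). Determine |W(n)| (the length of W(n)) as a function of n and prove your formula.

Claim: |W(n)| = 2^{n+3} − 3.

Base case: |W(0)| = 5, and 2^{0+3} − 3 = 5.
Assume |W(r)| = 2^{r+3} − 3.
Then |W(r+1)| = |W(r)| + 3 + |W(r)| = 2|W(r)| + 3 = 2(2^{r+3} − 3) + 3 = 2^{r+1+3} − 6 + 3 = 2^{r+1+3} − 3.
This completes the inductive step, so |W(n)| = 2^{n+3} − 3 for all n ≥ 0.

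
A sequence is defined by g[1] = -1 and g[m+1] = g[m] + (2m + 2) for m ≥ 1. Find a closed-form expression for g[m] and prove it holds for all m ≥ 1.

Claim: g[m] = m^2 + m − 3.

Base case: g[1] = -1, and 1^2 + 1 − 3 = -1.
Assume g[r] = r^2 + r − 3.
Then g[r+1] = g[r] + (2r + 2) = (r^2 + r − 3) + (2r + 2) = r^2 + 3r − 1,
and (r+1)^2 + (r+1) − 3 = r^2 + 3r − 1.
Hence g[m] = m^2 + m − 3 for every m ≥ 1, by induction.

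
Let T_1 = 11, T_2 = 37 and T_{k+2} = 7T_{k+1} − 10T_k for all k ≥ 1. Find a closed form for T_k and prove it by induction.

Claim: T_k = 3·2^k + 5^k.

Base cases: T_1 = 11 and 3·2^1 + 5^1 = 11; T_2 = 37 and 3·2^2 + 5^2 = 37.
Assume T_j = 3·2^j + 5^j for all 1 ≤ j ≤ r, where r ≥ 2.
Then T_{r+1} = 7T_r − 10T_{r−1} = 7·(3·2^r + 5^r) − 10·(3·2^{r−1} + 5^{r−1}) = 3·(7·2 − 10)2^{r−1} + (7·5 − 10)5^{r−1} = 12·2^{r−1} + 25·5^{r−1} = 3·2^{r+1} + 5^{r+1}.
Hence T_k = 3·2^k + 5^k for every k ≥ 1, by strong induction.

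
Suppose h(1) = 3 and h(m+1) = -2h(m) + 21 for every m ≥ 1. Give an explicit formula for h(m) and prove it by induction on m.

Claim: h(m) = 2·(-2)^m + 7.

Base case: h(1) = 3, and 2·(-2)^1 + 7 = -4 + 7 = 3.
Assume h(j) = 2·(-2)^j + 7 for some j ≥ 1.
Then h(j+1) = -2h(j) + 21 = -2·(2·(-2)^j + 7) + 21 = -4·(-2)^j − 14 + 21 = 2·(-2)^{j+1} + 7.
By induction, h(m) = 2·(-2)^m + 7 for all m ≥ 1.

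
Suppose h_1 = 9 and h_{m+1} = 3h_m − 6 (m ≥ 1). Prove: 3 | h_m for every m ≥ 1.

Base case: h_1 = 9 = 3·3, so 3 | h_1.
Assume 3 | h_k, so h_k = 3t for some integer t.
Then h_{k+1} = 3h_k − 6 = 3·(3t) − 6 = 3(3t − 2), so 3 | h_{k+1}.
By induction, 3 | h_m for all m ≥ 1.

3 | h_m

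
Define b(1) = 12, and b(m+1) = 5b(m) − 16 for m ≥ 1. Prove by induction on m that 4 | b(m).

Base case: b(1) = 12 = 4·3, so 4 | b(1).
Assume 4 | b(j), so b(j) = 4t for some integer t.
Then b(j+1) = 5b(j) − 16 = 5·(4t) − 16 = 4(5t − 4), so 4 | b(j+1).
Hence 4 | b(m) for every m ≥ 1, by induction.

4 | b(m)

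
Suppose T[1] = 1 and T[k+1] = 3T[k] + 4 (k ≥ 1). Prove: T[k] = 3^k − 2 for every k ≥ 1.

Base case: T[1] = 1, and 3^1 − 2 = 3 − 2 = 1.
Assume T[j] = 3^j − 2 for some j ≥ 1.
Then T[j+1] = 3T[j] + 4 = 3·(3^j − 2) + 4 = 3^{j+1} − 6 + 4 = 3^{j+1} − 2.
Hence T[k] = 3^k − 2 for every k ≥ 1, by induction.

T[k] = 3^k − 2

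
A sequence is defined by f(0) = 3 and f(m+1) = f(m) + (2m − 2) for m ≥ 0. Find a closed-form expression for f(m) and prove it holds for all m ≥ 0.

Claim: f(m) = m^2 − 3m + 3.

Base case: f(0) = 3, and 0^2 − 3·0 + 3 = 3.
Assume f(r) = r^2 − 3r + 3.
Then f(r+1) = f(r) + (2r − 2) = (r^2 − 3r + 3) + (2r − 2) = r^2 − r + 1,
and (r+1)^2 − 3·(r+1) + 3 = r^2 − r + 1.
Hence f(m) = m^2 − 3m + 3 for every m ≥ 0, by induction.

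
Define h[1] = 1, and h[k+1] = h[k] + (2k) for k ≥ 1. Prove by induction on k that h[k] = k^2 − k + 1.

Base case: h[1] = 1, and 1^2 − 1 + 1 = 1.
Assume h[j] = j^2 − j + 1.
Then h[j+1] = h[j] + (2j) = (j^2 − j + 1) + (2j) = j^2 + j + 1,
and (j+1)^2 − (j+1) + 1 = j^2 + j + 1.
This completes the inductive step, so h[k] = k^2 − k + 1 for all k ≥ 1.

h[k] = k^2 − k + 1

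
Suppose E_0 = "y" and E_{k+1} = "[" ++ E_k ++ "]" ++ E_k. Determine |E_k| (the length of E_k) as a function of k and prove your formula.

Claim: |E_k| = 3·2^k − 2.

Base case: |E_0| = 1, and 3·2^0 − 2 = 1.
Assume |E_m| = 3·2^m − 2.
Then |E_{m+1}| = 1 + |E_m| + 1 + |E_m| = 2|E_m| + 2 = 2(3·2^m − 2) + 2 = 3·2^{m+1} − 4 + 2 = 3·2^{m+1} − 2.
Hence |E_k| = 3·2^k − 2 for every k ≥ 0, by induction.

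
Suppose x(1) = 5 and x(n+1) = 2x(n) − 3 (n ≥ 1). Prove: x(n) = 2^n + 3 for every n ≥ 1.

Base case: x(1) = 5, and 2^1 + 3 = 2 + 3 = 5.
Assume x(j) = 2^j + 3 for some j ≥ 1.
Then x(j+1) = 2x(j) − 3 = 2·(2^j + 3) − 3 = 2^{j+1} + 6 − 3 = 2^{j+1} + 3.
Hence x(n) = 2^n + 3 for every n ≥ 1, by induction.

x(n) = 2^n + 3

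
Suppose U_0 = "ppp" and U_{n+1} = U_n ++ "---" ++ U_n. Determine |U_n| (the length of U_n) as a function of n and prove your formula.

Claim: |U_n| = 6·2^n − 3.

Base case: |U_0| = 3, and 6·2^0 − 3 = 3.
Assume |U_j| = 6·2^j − 3.
Then |U_{j+1}| = |U_j| + 3 + |U_j| = 2|U_j| + 3 = 2(6·2^j − 3) + 3 = 6·2^{j+1} − 6 + 3 = 6·2^{j+1} − 3.
By induction, |U_n| = 6·2^n − 3 for all n ≥ 0.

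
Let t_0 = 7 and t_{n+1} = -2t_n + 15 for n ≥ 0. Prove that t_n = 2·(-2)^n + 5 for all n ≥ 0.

Base case: t_0 = 7, and 2·(-2)^0 + 5 = 2 + 5 = 7.
Assume t_j = 2·(-2)^j + 5 for some j ≥ 0.
Then t_{j+1} = -2t_j + 15 = -2·(2·(-2)^j + 5) + 15 = -4·(-2)^j − 10 + 15 = 2·(-2)^{j+1} + 5.
By induction, t_n = 2·(-2)^n + 5 for all n ≥ 0.

t_n = 2·(-2)^n + 5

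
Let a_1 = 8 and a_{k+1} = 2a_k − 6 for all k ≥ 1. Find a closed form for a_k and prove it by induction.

Claim: a_k = 2^k + 6.

Base case: a_1 = 8, and 2^1 + 6 = 2 + 6 = 8.
Assume a_r = 2^r + 6 for some r ≥ 1.
Then a_{r+1} = 2a_r − 6 = 2·(2^r + 6) − 6 = 2^{r+1} + 12 − 6 = 2^{r+1} + 6.
This completes the inductive step, so a_k = 2^k + 6 for all k ≥ 1.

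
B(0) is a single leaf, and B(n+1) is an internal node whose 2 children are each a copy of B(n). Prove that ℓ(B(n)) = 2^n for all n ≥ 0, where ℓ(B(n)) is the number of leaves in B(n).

Base case: ℓ(B(0)) = 1, and 2^0 = 1.
Assume ℓ(B(k)) = 2^k.
Then ℓ(B(k+1)) = 2·ℓ(B(k)) = 2·2^k = 2^{k+1}.
This completes the inductive step, so ℓ(B(n)) = 2^n for all n ≥ 0.

ℓ(B(n)) = 2^n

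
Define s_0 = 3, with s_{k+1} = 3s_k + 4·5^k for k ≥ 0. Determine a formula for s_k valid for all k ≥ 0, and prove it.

Claim: s_k = 3^k + 2·5^k.

Base case: s_0 = 3, and 3^0 + 2·5^0 = 1 + 2 = 3.
Assume s_r = 3^r + 2·5^r for some r ≥ 0.
Then s_{r+1} = 3s_r + 4·5^r = 3·(3^r + 2·5^r) + 4·5^r = 3^{r+1} + 6·5^r + 4·5^r = 3^{r+1} + 10·5^r = 3^{r+1} + 2·5^{r+1}.
So the formula holds for r+1, and by induction s_k = 3^k + 2·5^k for all k ≥ 0.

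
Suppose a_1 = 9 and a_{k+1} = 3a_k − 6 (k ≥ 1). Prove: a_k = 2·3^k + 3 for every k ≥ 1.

Base case: a_1 = 9, and 2·3^1 + 3 = 6 + 3 = 9.
Assume a_m = 2·3^m + 3 for some m ≥ 1.
Then a_{m+1} = 3a_m − 6 = 3·(2·3^m + 3) − 6 = 6·3^m + 9 − 6 = 2·3^{m+1} + 3.
So the formula holds for m+1, and by induction a_k = 2·3^k + 3 for all k ≥ 1.

a_k = 2·3^k + 3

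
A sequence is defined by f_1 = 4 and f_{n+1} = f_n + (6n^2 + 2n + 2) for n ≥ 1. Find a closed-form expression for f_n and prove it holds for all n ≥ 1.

Claim: f_n = 2n^3 − 2n^2 + 2n + 2.

Base case: f_1 = 4, and 2·1^3 − 2·1^2 + 2·1 + 2 = 4.
Assume f_r = 2r^3 − 2r^2 + 2r + 2.
Then f_{r+1} = f_r + (6r^2 + 2r + 2) = (2r^3 − 2r^2 + 2r + 2) + (6r^2 + 2r + 2) = 2r^3 + 4r^2 + 4r + 4,
and 2·(r+1)^3 − 2·(r+1)^2 + 2·(r+1) + 2 = 2r^3 + 4r^2 + 4r + 4.
This completes the inductive step, so f_n = 2n^3 − 2n^2 + 2n + 2 for all n ≥ 1.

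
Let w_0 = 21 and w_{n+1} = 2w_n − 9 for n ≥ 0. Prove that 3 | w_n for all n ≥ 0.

Base case: w_0 = 21 = 3·7, so 3 | w_0.
Assume 3 | w_k, so w_k = 3t for some integer t.
Then w_{k+1} = 2w_k − 9 = 2·(3t) − 9 = 3(2t − 3), so 3 | w_{k+1}.
This completes the inductive step, so 3 | w_n for all n ≥ 0.

3 | w_n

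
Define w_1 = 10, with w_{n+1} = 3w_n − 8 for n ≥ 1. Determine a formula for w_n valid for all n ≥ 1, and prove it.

Claim: w_n = 2·3^n + 4.

Base case: w_1 = 10, and 2·3^1 + 4 = 6 + 4 = 10.
Assume w_j = 2·3^j + 4 for some j ≥ 1.
Then w_{j+1} = 3w_j − 8 = 3·(2·3^j + 4) − 8 = 6·3^j + 12 − 8 = 2·3^{j+1} + 4.
So the formula holds for j+1, and by induction w_n = 2·3^n + 4 for all n ≥ 1.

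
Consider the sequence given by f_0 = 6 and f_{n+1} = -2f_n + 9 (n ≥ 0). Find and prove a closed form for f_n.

Claim: f_n = 3·(-2)^n + 3.

Base case: f_0 = 6, and 3·(-2)^0 + 3 = 3 + 3 = 6.
Assume f_k = 3·(-2)^k + 3 for some k ≥ 0.
Then f_{k+1} = -2f_k + 9 = -2·(3·(-2)^k + 3) + 9 = -6·(-2)^k − 6 + 9 = 3·(-2)^{k+1} + 3.
This completes the inductive step, so f_n = 3·(-2)^n + 3 for all n ≥ 0.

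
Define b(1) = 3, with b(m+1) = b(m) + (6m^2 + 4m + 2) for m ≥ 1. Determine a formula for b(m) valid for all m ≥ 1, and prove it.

Claim: b(m) = 2m^3 − m^2 + m + 1.

Base case: b(1) = 3, and 2·1^3 − 1^2 + 1 + 1 = 3.
Assume b(k) = 2k^3 − k^2 + k + 1.
Then b(k+1) = b(k) + (6k^2 + 4k + 2) = (2k^3 − k^2 + k + 1) + (6k^2 + 4k + 2) = 2k^3 + 5k^2 + 5k + 3,
and 2·(k+1)^3 − (k+1)^2 + (k+1) + 1 = 2k^3 + 5k^2 + 5k + 3.
This completes the inductive step, so b(m) = 2m^3 − m^2 + m + 1 for all m ≥ 1.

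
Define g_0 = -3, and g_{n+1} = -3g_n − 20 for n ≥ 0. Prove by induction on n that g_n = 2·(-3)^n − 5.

Base case: g_0 = -3, and 2·(-3)^0 − 5 = 2 − 5 = -3.
Assume g_m = 2·(-3)^m − 5 for some m ≥ 0.
Then g_{m+1} = -3g_m − 20 = -3·(2·(-3)^m − 5) − 20 = -6·(-3)^m + 15 − 20 = 2·(-3)^{m+1} − 5.
This completes the inductive step, so g_n = 2·(-3)^n − 5 for all n ≥ 0.

g_n = 2·(-3)^n − 5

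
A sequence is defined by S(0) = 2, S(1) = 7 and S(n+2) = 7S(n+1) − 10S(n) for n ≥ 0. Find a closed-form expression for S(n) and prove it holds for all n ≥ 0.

Claim: S(n) = 5^n + 2^n.

Base cases: S(0) = 2 and 5^0 + 2^0 = 2; S(1) = 7 and 5^1 + 2^1 = 7.
Assume S(i) = 5^i + 2^i for all 0 ≤ i ≤ j, where j ≥ 1.
Then S(j+1) = 7S(j) − 10S(j−1) = 7·(5^j + 2^j) − 10·(5^{j−1} + 2^{j−1}) = (7·5 − 10)5^{j−1} + (7·2 − 10)2^{j−1} = 25·5^{j−1} + 4·2^{j−1} = 5^{j+1} + 2^{j+1}.
This completes the inductive step, so S(n) = 5^n + 2^n for all n ≥ 0.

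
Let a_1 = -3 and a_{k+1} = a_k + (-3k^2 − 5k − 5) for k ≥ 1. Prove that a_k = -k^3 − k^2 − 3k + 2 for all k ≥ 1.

Base case: a_1 = -3, and -1^3 − 1^2 − 3·1 + 2 = -3.
Assume a_m = -m^3 − m^2 − 3m + 2.
Then a_{m+1} = a_m + (-3m^2 − 5m − 5) = (-m^3 − m^2 − 3m + 2) + (-3m^2 − 5m − 5) = -m^3 − 4m^2 − 8m − 3,
and -(m+1)^3 − (m+1)^2 − 3·(m+1) + 2 = -m^3 − 4m^2 − 8m − 3.
Hence a_k = -k^3 − k^2 − 3k + 2 for every k ≥ 1, by induction.

a_k = -k^3 − k^2 − 3k + 2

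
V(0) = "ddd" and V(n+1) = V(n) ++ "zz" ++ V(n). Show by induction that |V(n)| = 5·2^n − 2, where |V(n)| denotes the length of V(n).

Base case: |V(0)| = 3, and 5·2^0 − 2 = 3.
Assume |V(m)| = 5·2^m − 2.
Then |V(m+1)| = |V(m)| + 2 + |V(m)| = 2|V(m)| + 2 = 2(5·2^m − 2) + 2 = 5·2^{m+1} − 4 + 2 = 5·2^{m+1} − 2.
By induction, |V(n)| = 5·2^n − 2 for all n ≥ 0.

|V(n)| = 5·2^n − 2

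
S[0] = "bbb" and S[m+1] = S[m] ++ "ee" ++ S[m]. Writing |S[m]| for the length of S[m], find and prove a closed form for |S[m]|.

Claim: |S[m]| = 5·2^m − 2.

Base case: |S[0]| = 3, and 5·2^0 − 2 = 3.
Assume |S[k]| = 5·2^k − 2.
Then |S[k+1]| = |S[k]| + 2 + |S[k]| = 2|S[k]| + 2 = 2(5·2^k − 2) + 2 = 5·2^{k+1} − 4 + 2 = 5·2^{k+1} − 2.
This completes the inductive step, so |S[m]| = 5·2^m − 2 for all m ≥ 0.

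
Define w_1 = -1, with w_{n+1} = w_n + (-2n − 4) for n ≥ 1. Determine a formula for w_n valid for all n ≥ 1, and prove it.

Claim: w_n = -n^2 − 3n + 3.

Base case: w_1 = -1, and -1^2 − 3·1 + 3 = -1.
Assume w_j = -j^2 − 3j + 3.
Then w_{j+1} = w_j + (-2j − 4) = (-j^2 − 3j + 3) + (-2j − 4) = -j^2 − 5j − 1,
and -(j+1)^2 − 3·(j+1) + 3 = -j^2 − 5j − 1.
Hence w_n = -n^2 − 3n + 3 for every n ≥ 1, by induction.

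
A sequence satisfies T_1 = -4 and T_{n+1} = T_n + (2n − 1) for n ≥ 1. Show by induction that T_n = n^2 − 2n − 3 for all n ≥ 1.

Base case: T_1 = -4, and 1^2 − 2·1 − 3 = -4.
Assume T_j = j^2 − 2j − 3.
Then T_{j+1} = T_j + (2j − 1) = (j^2 − 2j − 3) + (2j − 1) = j^2 − 4,
and (j+1)^2 − 2·(j+1) − 3 = j^2 − 4.
This completes the inductive step, so T_n = n^2 − 2n − 3 for all n ≥ 1.

T_n = n^2 − 2n − 3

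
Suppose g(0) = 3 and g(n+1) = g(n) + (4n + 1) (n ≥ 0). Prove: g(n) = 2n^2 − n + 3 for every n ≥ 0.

Base case: g(0) = 3, and 2·0^2 − 0 + 3 = 3.
Assume g(m) = 2m^2 − m + 3.
Then g(m+1) = g(m) + (4m + 1) = (2m^2 − m + 3) + (4m + 1) = 2m^2 + 3m + 4,
and 2·(m+1)^2 − (m+1) + 3 = 2m^2 + 3m + 4.
By induction, g(n) = 2n^2 − n + 3 for all n ≥ 0.

g(n) = 2n^2 − n + 3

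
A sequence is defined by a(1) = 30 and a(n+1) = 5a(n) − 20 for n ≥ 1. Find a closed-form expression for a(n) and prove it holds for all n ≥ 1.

Claim: a(n) = 5^{n+1} + 5.

Base case: a(1) = 30, and 5^{1+1} + 5 = 25 + 5 = 30.
Assume a(m) = 5^{m+1} + 5 for some m ≥ 1.
Then a(m+1) = 5a(m) − 20 = 5·(5^{m+1} + 5) − 20 = 5^{m+2} + 25 − 20 = 5^{m+2} + 5.
This completes the inductive step, so a(n) = 5^{n+1} + 5 for all n ≥ 1.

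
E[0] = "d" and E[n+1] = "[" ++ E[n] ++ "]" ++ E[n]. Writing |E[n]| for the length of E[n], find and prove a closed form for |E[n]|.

Claim: |E[n]| = 3·2^n − 2.

Base case: |E[0]| = 1, and 3·2^0 − 2 = 1.
Assume |E[j]| = 3·2^j − 2.
Then |E[j+1]| = 1 + |E[j]| + 1 + |E[j]| = 2|E[j]| + 2 = 2(3·2^j − 2) + 2 = 3·2^{j+1} − 4 + 2 = 3·2^{j+1} − 2.
By induction, |E[n]| = 3·2^n − 2 for all n ≥ 0.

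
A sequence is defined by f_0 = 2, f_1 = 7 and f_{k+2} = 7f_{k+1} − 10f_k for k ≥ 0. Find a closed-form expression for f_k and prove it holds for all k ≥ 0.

Claim: f_k = 5^k + 2^k.

Base cases: f_0 = 2 and 5^0 + 2^0 = 2; f_1 = 7 and 5^1 + 2^1 = 7.
Assume f_j = 5^j + 2^j for all 0 ≤ j ≤ m, where m ≥ 1.
Then f_{m+1} = 7f_m − 10f_{m−1} = 7·(5^m + 2^m) − 10·(5^{m−1} + 2^{m−1}) = (7·5 − 10)5^{m−1} + (7·2 − 10)2^{m−1} = 25·5^{m−1} + 4·2^{m−1} = 5^{m+1} + 2^{m+1}.
So the formula holds for m+1, and by strong induction f_k = 5^k + 2^k for all k ≥ 0.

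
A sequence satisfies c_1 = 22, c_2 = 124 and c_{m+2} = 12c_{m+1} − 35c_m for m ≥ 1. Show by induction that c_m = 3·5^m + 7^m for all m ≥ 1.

Base cases: c_1 = 22 and 3·5^1 + 7^1 = 22; c_2 = 124 and 3·5^2 + 7^2 = 124.
Assume c_j = 3·5^j + 7^j for all 1 ≤ j ≤ r, where r ≥ 2.
Then c_{r+1} = 12c_r − 35c_{r−1} = 12·(3·5^r + 7^r) − 35·(3·5^{r−1} + 7^{r−1}) = 3·(12·5 − 35)5^{r−1} + (12·7 − 35)7^{r−1} = 75·5^{r−1} + 49·7^{r−1} = 3·5^{r+1} + 7^{r+1}.
By strong induction, c_m = 3·5^m + 7^m for all m ≥ 1.

c_m = 3·5^m + 7^m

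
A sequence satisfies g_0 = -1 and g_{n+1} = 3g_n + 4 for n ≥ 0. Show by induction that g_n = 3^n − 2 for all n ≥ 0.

Base case: g_0 = -1, and 3^0 − 2 = 1 − 2 = -1.
Assume g_j = 3^j − 2 for some j ≥ 0.
Then g_{j+1} = 3g_j + 4 = 3·(3^j − 2) + 4 = 3^{j+1} − 6 + 4 = 3^{j+1} − 2.
Hence g_n = 3^n − 2 for every n ≥ 0, by induction.

g_n = 3^n − 2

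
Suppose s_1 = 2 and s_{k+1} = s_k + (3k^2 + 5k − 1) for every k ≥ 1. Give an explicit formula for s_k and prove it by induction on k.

Claim: s_k = k^3 + k^2 − 3k + 3.

Base case: s_1 = 2, and 1^3 + 1^2 − 3·1 + 3 = 2.
Assume s_j = j^3 + j^2 − 3j + 3.
Then s_{j+1} = s_j + (3j^2 + 5j − 1) = (j^3 + j^2 − 3j + 3) + (3j^2 + 5j − 1) = j^3 + 4j^2 + 2j + 2,
and (j+1)^3 + (j+1)^2 − 3·(j+1) + 3 = j^3 + 4j^2 + 2j + 2.
By induction, s_k = k^3 + k^2 − 3k + 3 for all k ≥ 1.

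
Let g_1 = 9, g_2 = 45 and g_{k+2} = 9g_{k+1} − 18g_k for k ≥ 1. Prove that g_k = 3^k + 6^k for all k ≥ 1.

Base cases: g_1 = 9 and 3^1 + 6^1 = 9; g_2 = 45 and 3^2 + 6^2 = 45.
Assume g_i = 3^i + 6^i for all 1 ≤ i ≤ j, where j ≥ 2.
Then g_{j+1} = 9g_j − 18g_{j−1} = 9·(3^j + 6^j) − 18·(3^{j−1} + 6^{j−1}) = (9·3 − 18)3^{j−1} + (9·6 − 18)6^{j−1} = 9·3^{j−1} + 36·6^{j−1} = 3^{j+1} + 6^{j+1}.
So the formula holds for j+1, and by strong induction g_k = 3^k + 6^k for all k ≥ 1.

g_k = 3^k + 6^k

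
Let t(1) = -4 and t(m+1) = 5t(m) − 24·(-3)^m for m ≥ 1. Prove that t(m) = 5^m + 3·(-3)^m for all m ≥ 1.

Base case: t(1) = -4, and 5^1 + 3·(-3)^1 = 5 − 9 = -4.
Assume t(k) = 5^k + 3·(-3)^k for some k ≥ 1.
Then t(k+1) = 5t(k) − 24·(-3)^k = 5·(5^k + 3·(-3)^k) − 24·(-3)^k = 5^{k+1} + 15·(-3)^k − 24·(-3)^k = 5^{k+1} − 9·(-3)^k = 5^{k+1} + 3·(-3)^{k+1}.
This completes the inductive step, so t(m) = 5^m + 3·(-3)^m for all m ≥ 1.

t(m) = 5^m + 3·(-3)^m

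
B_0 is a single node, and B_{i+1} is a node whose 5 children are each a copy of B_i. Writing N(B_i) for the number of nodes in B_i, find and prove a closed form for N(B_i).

Claim: N(B_i) = (5^{i+1} − 1)/4.

Base case: N(B_0) = 1, and (5^{0+1} − 1)/4 = 1.
Assume N(B_m) = (5^{m+1} − 1)/4.
Then N(B_{m+1}) = 1 + 5N(B_m) = 1 + 5·(5^{m+1} − 1)/4 = 1 + (5^{m+2} − 5)/4 = (4 + 5^{m+2} − 5)/4 = (5^{m+2} − 1)/4.
So the formula holds for m+1, and by induction N(B_i) = (5^{i+1} − 1)/4 for all i ≥ 0.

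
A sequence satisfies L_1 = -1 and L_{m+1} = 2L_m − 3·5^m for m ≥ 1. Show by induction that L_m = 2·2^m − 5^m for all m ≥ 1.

Base case: L_1 = -1, and 2·2^1 − 5^1 = 4 − 5 = -1.
Assume L_j = 2·2^j − 5^j for some j ≥ 1.
Then L_{j+1} = 2L_j − 3·5^j = 2·(2·2^j − 5^j) − 3·5^j = 2·2^{j+1} − 2·5^j − 3·5^j = 2·2^{j+1} − 5·5^j = 2·2^{j+1} − 5^{j+1}.
This completes the inductive step, so L_m = 2·2^m − 5^m for all m ≥ 1.

L_m = 2·2^m − 5^m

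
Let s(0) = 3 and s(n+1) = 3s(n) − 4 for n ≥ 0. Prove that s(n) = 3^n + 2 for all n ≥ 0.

Base case: s(0) = 3, and 3^0 + 2 = 1 + 2 = 3.
Assume s(m) = 3^m + 2 for some m ≥ 0.
Then s(m+1) = 3s(m) − 4 = 3·(3^m + 2) − 4 = 3^{m+1} + 6 − 4 = 3^{m+1} + 2.
Hence s(n) = 3^n + 2 for every n ≥ 0, by induction.

s(n) = 3^n + 2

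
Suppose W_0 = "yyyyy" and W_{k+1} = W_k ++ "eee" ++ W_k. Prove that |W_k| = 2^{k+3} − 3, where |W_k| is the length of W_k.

Base case: |W_0| = 5, and 2^{0+3} − 3 = 5.
Assume |W_m| = 2^{m+3} − 3.
Then |W_{m+1}| = |W_m| + 3 + |W_m| = 2|W_m| + 3 = 2(2^{m+3} − 3) + 3 = 2^{m+1+3} − 6 + 3 = 2^{m+1+3} − 3.
By induction, |W_k| = 2^{k+3} − 3 for all k ≥ 0.

|W_k| = 2^{k+3} − 3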